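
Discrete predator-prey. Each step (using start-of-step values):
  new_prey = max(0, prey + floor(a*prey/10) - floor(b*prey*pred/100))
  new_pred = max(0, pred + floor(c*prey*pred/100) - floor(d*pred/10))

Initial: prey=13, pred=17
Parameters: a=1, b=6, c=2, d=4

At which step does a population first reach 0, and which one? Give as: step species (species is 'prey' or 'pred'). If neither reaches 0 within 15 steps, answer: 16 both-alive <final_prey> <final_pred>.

Answer: 16 both-alive 1 2

Derivation:
Step 1: prey: 13+1-13=1; pred: 17+4-6=15
Step 2: prey: 1+0-0=1; pred: 15+0-6=9
Step 3: prey: 1+0-0=1; pred: 9+0-3=6
Step 4: prey: 1+0-0=1; pred: 6+0-2=4
Step 5: prey: 1+0-0=1; pred: 4+0-1=3
Step 6: prey: 1+0-0=1; pred: 3+0-1=2
Step 7: prey: 1+0-0=1; pred: 2+0-0=2
Steps 8-15: state stable at prey=1, pred=2 (no change)
No extinction within 15 steps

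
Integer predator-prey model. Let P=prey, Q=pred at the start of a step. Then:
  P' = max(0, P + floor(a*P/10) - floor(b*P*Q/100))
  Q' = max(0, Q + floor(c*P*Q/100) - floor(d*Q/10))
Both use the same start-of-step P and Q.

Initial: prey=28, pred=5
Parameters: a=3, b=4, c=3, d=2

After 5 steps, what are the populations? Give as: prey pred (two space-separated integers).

Step 1: prey: 28+8-5=31; pred: 5+4-1=8
Step 2: prey: 31+9-9=31; pred: 8+7-1=14
Step 3: prey: 31+9-17=23; pred: 14+13-2=25
Step 4: prey: 23+6-23=6; pred: 25+17-5=37
Step 5: prey: 6+1-8=0; pred: 37+6-7=36

Answer: 0 36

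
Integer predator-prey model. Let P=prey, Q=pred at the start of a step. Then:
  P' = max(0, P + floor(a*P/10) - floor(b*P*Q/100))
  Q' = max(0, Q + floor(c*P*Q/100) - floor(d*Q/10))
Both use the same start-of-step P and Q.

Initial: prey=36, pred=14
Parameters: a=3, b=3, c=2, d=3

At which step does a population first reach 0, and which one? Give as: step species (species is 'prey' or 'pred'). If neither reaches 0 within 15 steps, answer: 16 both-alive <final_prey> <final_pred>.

Answer: 16 both-alive 1 3

Derivation:
Step 1: prey: 36+10-15=31; pred: 14+10-4=20
Step 2: prey: 31+9-18=22; pred: 20+12-6=26
Step 3: prey: 22+6-17=11; pred: 26+11-7=30
Step 4: prey: 11+3-9=5; pred: 30+6-9=27
Step 5: prey: 5+1-4=2; pred: 27+2-8=21
Step 6: prey: 2+0-1=1; pred: 21+0-6=15
Step 7: prey: 1+0-0=1; pred: 15+0-4=11
Step 8: prey: 1+0-0=1; pred: 11+0-3=8
Step 9: prey: 1+0-0=1; pred: 8+0-2=6
Step 10: prey: 1+0-0=1; pred: 6+0-1=5
Step 11: prey: 1+0-0=1; pred: 5+0-1=4
Step 12: prey: 1+0-0=1; pred: 4+0-1=3
Step 13: prey: 1+0-0=1; pred: 3+0-0=3
Steps 14-15: state stable at prey=1, pred=3 (no change)
No extinction within 15 steps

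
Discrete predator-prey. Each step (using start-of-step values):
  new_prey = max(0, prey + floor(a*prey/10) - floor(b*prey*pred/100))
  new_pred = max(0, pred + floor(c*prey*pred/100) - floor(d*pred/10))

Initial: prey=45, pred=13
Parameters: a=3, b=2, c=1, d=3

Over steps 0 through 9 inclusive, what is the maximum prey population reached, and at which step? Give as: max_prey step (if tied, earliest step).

Answer: 47 1

Derivation:
Step 1: prey: 45+13-11=47; pred: 13+5-3=15
Step 2: prey: 47+14-14=47; pred: 15+7-4=18
Step 3: prey: 47+14-16=45; pred: 18+8-5=21
Step 4: prey: 45+13-18=40; pred: 21+9-6=24
Step 5: prey: 40+12-19=33; pred: 24+9-7=26
Step 6: prey: 33+9-17=25; pred: 26+8-7=27
Step 7: prey: 25+7-13=19; pred: 27+6-8=25
Step 8: prey: 19+5-9=15; pred: 25+4-7=22
Step 9: prey: 15+4-6=13; pred: 22+3-6=19
Max prey = 47 at step 1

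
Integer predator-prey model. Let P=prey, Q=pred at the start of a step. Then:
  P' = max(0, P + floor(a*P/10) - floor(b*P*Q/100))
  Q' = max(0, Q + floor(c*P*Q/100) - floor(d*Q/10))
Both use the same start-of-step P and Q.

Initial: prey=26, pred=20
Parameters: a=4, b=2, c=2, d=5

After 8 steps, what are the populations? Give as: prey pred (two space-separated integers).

Answer: 26 20

Derivation:
Step 1: prey: 26+10-10=26; pred: 20+10-10=20
Step 2: prey: 26+10-10=26; pred: 20+10-10=20
Step 3: prey: 26+10-10=26; pred: 20+10-10=20
Step 4: prey: 26+10-10=26; pred: 20+10-10=20
Step 5: prey: 26+10-10=26; pred: 20+10-10=20
Step 6: prey: 26+10-10=26; pred: 20+10-10=20
Step 7: prey: 26+10-10=26; pred: 20+10-10=20
Step 8: prey: 26+10-10=26; pred: 20+10-10=20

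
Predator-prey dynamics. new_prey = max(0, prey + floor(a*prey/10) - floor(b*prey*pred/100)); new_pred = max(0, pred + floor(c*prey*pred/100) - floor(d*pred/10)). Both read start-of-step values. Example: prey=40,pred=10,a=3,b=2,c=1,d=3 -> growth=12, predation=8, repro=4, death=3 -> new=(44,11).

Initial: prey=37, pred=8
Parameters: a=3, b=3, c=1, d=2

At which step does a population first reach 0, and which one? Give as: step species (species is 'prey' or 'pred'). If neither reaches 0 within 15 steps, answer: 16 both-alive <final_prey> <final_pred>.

Answer: 16 both-alive 5 7

Derivation:
Step 1: prey: 37+11-8=40; pred: 8+2-1=9
Step 2: prey: 40+12-10=42; pred: 9+3-1=11
Step 3: prey: 42+12-13=41; pred: 11+4-2=13
Step 4: prey: 41+12-15=38; pred: 13+5-2=16
Step 5: prey: 38+11-18=31; pred: 16+6-3=19
Step 6: prey: 31+9-17=23; pred: 19+5-3=21
Step 7: prey: 23+6-14=15; pred: 21+4-4=21
Step 8: prey: 15+4-9=10; pred: 21+3-4=20
Step 9: prey: 10+3-6=7; pred: 20+2-4=18
Step 10: prey: 7+2-3=6; pred: 18+1-3=16
Step 11: prey: 6+1-2=5; pred: 16+0-3=13
Step 12: prey: 5+1-1=5; pred: 13+0-2=11
Step 13: prey: 5+1-1=5; pred: 11+0-2=9
Step 14: prey: 5+1-1=5; pred: 9+0-1=8
Step 15: prey: 5+1-1=5; pred: 8+0-1=7
No extinction within 15 steps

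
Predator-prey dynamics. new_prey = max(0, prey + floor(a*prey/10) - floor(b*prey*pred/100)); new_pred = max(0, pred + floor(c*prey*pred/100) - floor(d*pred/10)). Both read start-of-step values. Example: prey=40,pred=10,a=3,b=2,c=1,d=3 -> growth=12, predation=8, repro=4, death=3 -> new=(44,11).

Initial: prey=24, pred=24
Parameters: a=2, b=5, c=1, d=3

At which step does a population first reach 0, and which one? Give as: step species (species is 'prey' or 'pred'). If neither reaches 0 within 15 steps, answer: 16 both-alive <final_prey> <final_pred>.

Answer: 1 prey

Derivation:
Step 1: prey: 24+4-28=0; pred: 24+5-7=22
First extinction: prey at step 1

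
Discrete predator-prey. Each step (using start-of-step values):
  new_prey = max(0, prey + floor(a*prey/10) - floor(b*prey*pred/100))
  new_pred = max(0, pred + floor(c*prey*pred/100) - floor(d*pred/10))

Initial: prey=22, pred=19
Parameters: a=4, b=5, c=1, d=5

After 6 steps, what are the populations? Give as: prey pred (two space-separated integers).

Step 1: prey: 22+8-20=10; pred: 19+4-9=14
Step 2: prey: 10+4-7=7; pred: 14+1-7=8
Step 3: prey: 7+2-2=7; pred: 8+0-4=4
Step 4: prey: 7+2-1=8; pred: 4+0-2=2
Step 5: prey: 8+3-0=11; pred: 2+0-1=1
Step 6: prey: 11+4-0=15; pred: 1+0-0=1

Answer: 15 1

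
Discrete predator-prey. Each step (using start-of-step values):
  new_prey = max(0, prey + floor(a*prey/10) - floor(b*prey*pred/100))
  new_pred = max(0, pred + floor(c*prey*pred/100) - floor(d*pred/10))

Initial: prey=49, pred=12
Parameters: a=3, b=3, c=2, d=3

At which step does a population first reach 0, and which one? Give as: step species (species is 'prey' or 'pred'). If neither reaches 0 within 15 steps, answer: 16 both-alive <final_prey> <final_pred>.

Answer: 4 prey

Derivation:
Step 1: prey: 49+14-17=46; pred: 12+11-3=20
Step 2: prey: 46+13-27=32; pred: 20+18-6=32
Step 3: prey: 32+9-30=11; pred: 32+20-9=43
Step 4: prey: 11+3-14=0; pred: 43+9-12=40
First extinction: prey at step 4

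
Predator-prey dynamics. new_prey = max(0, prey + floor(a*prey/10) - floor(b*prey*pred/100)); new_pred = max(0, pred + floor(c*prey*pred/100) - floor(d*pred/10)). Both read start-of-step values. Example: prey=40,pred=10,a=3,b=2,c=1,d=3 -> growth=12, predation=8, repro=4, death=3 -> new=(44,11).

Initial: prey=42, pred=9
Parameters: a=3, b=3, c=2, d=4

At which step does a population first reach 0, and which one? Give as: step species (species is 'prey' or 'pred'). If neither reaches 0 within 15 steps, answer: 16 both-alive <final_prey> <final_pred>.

Step 1: prey: 42+12-11=43; pred: 9+7-3=13
Step 2: prey: 43+12-16=39; pred: 13+11-5=19
Step 3: prey: 39+11-22=28; pred: 19+14-7=26
Step 4: prey: 28+8-21=15; pred: 26+14-10=30
Step 5: prey: 15+4-13=6; pred: 30+9-12=27
Step 6: prey: 6+1-4=3; pred: 27+3-10=20
Step 7: prey: 3+0-1=2; pred: 20+1-8=13
Step 8: prey: 2+0-0=2; pred: 13+0-5=8
Step 9: prey: 2+0-0=2; pred: 8+0-3=5
Step 10: prey: 2+0-0=2; pred: 5+0-2=3
Step 11: prey: 2+0-0=2; pred: 3+0-1=2
Step 12: prey: 2+0-0=2; pred: 2+0-0=2
Steps 13-15: state stable at prey=2, pred=2 (no change)
No extinction within 15 steps

Answer: 16 both-alive 2 2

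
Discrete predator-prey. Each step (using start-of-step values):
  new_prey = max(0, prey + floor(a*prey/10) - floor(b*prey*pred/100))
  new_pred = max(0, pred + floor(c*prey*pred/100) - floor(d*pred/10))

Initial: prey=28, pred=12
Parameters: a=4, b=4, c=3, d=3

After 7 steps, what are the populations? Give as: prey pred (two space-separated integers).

Answer: 0 10

Derivation:
Step 1: prey: 28+11-13=26; pred: 12+10-3=19
Step 2: prey: 26+10-19=17; pred: 19+14-5=28
Step 3: prey: 17+6-19=4; pred: 28+14-8=34
Step 4: prey: 4+1-5=0; pred: 34+4-10=28
Step 5: prey: 0+0-0=0; pred: 28+0-8=20
Step 6: prey: 0+0-0=0; pred: 20+0-6=14
Step 7: prey: 0+0-0=0; pred: 14+0-4=10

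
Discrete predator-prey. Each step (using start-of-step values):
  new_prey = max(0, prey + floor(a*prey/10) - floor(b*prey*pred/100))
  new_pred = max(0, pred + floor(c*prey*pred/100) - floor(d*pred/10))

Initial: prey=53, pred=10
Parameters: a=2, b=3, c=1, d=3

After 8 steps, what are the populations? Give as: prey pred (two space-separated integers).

Step 1: prey: 53+10-15=48; pred: 10+5-3=12
Step 2: prey: 48+9-17=40; pred: 12+5-3=14
Step 3: prey: 40+8-16=32; pred: 14+5-4=15
Step 4: prey: 32+6-14=24; pred: 15+4-4=15
Step 5: prey: 24+4-10=18; pred: 15+3-4=14
Step 6: prey: 18+3-7=14; pred: 14+2-4=12
Step 7: prey: 14+2-5=11; pred: 12+1-3=10
Step 8: prey: 11+2-3=10; pred: 10+1-3=8

Answer: 10 8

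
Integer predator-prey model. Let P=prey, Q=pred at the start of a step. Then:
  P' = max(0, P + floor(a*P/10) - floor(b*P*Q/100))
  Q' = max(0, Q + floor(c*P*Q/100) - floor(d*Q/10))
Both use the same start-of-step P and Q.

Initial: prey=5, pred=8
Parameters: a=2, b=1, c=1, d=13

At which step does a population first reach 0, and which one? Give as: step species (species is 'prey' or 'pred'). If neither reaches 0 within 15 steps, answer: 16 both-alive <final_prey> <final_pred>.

Answer: 1 pred

Derivation:
Step 1: prey: 5+1-0=6; pred: 8+0-10=0
First extinction: pred at step 1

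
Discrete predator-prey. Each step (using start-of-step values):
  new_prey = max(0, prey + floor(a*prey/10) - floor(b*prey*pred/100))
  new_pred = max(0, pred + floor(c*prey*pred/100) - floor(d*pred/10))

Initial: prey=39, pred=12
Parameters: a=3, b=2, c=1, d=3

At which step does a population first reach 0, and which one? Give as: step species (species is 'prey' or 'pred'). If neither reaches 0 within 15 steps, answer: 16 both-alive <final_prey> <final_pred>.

Step 1: prey: 39+11-9=41; pred: 12+4-3=13
Step 2: prey: 41+12-10=43; pred: 13+5-3=15
Step 3: prey: 43+12-12=43; pred: 15+6-4=17
Step 4: prey: 43+12-14=41; pred: 17+7-5=19
Step 5: prey: 41+12-15=38; pred: 19+7-5=21
Step 6: prey: 38+11-15=34; pred: 21+7-6=22
Step 7: prey: 34+10-14=30; pred: 22+7-6=23
Step 8: prey: 30+9-13=26; pred: 23+6-6=23
Step 9: prey: 26+7-11=22; pred: 23+5-6=22
Step 10: prey: 22+6-9=19; pred: 22+4-6=20
Step 11: prey: 19+5-7=17; pred: 20+3-6=17
Step 12: prey: 17+5-5=17; pred: 17+2-5=14
Step 13: prey: 17+5-4=18; pred: 14+2-4=12
Step 14: prey: 18+5-4=19; pred: 12+2-3=11
Step 15: prey: 19+5-4=20; pred: 11+2-3=10
No extinction within 15 steps

Answer: 16 both-alive 20 10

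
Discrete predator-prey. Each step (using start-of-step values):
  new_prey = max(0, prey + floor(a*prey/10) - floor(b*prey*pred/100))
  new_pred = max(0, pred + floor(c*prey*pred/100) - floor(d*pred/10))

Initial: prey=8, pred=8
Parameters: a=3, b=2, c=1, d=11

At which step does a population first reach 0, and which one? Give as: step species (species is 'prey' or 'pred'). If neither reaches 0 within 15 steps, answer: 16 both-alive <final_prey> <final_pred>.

Answer: 1 pred

Derivation:
Step 1: prey: 8+2-1=9; pred: 8+0-8=0
First extinction: pred at step 1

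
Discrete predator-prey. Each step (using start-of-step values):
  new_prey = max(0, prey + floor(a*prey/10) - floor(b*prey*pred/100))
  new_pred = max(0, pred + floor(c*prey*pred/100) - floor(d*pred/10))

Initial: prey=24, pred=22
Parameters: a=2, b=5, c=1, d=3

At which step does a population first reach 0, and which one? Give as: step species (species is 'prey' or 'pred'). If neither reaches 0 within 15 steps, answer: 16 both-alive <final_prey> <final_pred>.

Answer: 2 prey

Derivation:
Step 1: prey: 24+4-26=2; pred: 22+5-6=21
Step 2: prey: 2+0-2=0; pred: 21+0-6=15
First extinction: prey at step 2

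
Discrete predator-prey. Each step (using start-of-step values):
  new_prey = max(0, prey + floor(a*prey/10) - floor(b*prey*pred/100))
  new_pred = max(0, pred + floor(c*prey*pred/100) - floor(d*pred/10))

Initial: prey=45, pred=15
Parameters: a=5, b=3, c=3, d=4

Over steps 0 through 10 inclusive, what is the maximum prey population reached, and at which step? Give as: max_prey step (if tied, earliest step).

Step 1: prey: 45+22-20=47; pred: 15+20-6=29
Step 2: prey: 47+23-40=30; pred: 29+40-11=58
Step 3: prey: 30+15-52=0; pred: 58+52-23=87
Step 4: prey: 0+0-0=0; pred: 87+0-34=53
Step 5: prey: 0+0-0=0; pred: 53+0-21=32
Step 6: prey: 0+0-0=0; pred: 32+0-12=20
Step 7: prey: 0+0-0=0; pred: 20+0-8=12
Step 8: prey: 0+0-0=0; pred: 12+0-4=8
Step 9: prey: 0+0-0=0; pred: 8+0-3=5
Step 10: prey: 0+0-0=0; pred: 5+0-2=3
Max prey = 47 at step 1

Answer: 47 1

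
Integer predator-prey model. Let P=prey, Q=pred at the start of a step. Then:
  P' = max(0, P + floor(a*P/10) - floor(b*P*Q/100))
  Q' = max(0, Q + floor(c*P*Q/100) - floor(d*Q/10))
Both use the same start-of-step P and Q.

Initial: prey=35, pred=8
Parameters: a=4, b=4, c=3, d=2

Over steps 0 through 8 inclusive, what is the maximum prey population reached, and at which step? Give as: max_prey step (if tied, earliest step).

Answer: 38 1

Derivation:
Step 1: prey: 35+14-11=38; pred: 8+8-1=15
Step 2: prey: 38+15-22=31; pred: 15+17-3=29
Step 3: prey: 31+12-35=8; pred: 29+26-5=50
Step 4: prey: 8+3-16=0; pred: 50+12-10=52
Step 5: prey: 0+0-0=0; pred: 52+0-10=42
Step 6: prey: 0+0-0=0; pred: 42+0-8=34
Step 7: prey: 0+0-0=0; pred: 34+0-6=28
Step 8: prey: 0+0-0=0; pred: 28+0-5=23
Max prey = 38 at step 1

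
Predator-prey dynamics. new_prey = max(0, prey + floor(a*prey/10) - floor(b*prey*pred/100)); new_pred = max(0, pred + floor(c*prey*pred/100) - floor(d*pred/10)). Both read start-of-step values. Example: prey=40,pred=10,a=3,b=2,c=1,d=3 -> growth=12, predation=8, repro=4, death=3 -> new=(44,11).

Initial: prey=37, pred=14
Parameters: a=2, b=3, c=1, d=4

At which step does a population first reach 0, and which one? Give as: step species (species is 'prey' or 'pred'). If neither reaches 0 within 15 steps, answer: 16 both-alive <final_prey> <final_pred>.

Step 1: prey: 37+7-15=29; pred: 14+5-5=14
Step 2: prey: 29+5-12=22; pred: 14+4-5=13
Step 3: prey: 22+4-8=18; pred: 13+2-5=10
Step 4: prey: 18+3-5=16; pred: 10+1-4=7
Step 5: prey: 16+3-3=16; pred: 7+1-2=6
Step 6: prey: 16+3-2=17; pred: 6+0-2=4
Step 7: prey: 17+3-2=18; pred: 4+0-1=3
Step 8: prey: 18+3-1=20; pred: 3+0-1=2
Step 9: prey: 20+4-1=23; pred: 2+0-0=2
Step 10: prey: 23+4-1=26; pred: 2+0-0=2
Step 11: prey: 26+5-1=30; pred: 2+0-0=2
Step 12: prey: 30+6-1=35; pred: 2+0-0=2
Step 13: prey: 35+7-2=40; pred: 2+0-0=2
Step 14: prey: 40+8-2=46; pred: 2+0-0=2
Step 15: prey: 46+9-2=53; pred: 2+0-0=2
No extinction within 15 steps

Answer: 16 both-alive 53 2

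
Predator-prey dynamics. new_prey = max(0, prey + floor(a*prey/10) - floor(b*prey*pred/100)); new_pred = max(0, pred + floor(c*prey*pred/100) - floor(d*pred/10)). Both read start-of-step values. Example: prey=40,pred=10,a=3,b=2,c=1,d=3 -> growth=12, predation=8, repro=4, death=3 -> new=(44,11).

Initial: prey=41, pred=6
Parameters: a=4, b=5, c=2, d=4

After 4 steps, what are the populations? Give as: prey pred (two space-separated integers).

Answer: 18 23

Derivation:
Step 1: prey: 41+16-12=45; pred: 6+4-2=8
Step 2: prey: 45+18-18=45; pred: 8+7-3=12
Step 3: prey: 45+18-27=36; pred: 12+10-4=18
Step 4: prey: 36+14-32=18; pred: 18+12-7=23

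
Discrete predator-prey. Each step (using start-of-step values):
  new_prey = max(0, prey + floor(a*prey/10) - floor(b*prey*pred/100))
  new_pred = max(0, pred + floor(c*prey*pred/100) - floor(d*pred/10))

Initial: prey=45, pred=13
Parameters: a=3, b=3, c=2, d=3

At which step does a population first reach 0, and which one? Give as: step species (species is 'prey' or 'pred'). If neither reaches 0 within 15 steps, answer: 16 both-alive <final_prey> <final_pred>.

Step 1: prey: 45+13-17=41; pred: 13+11-3=21
Step 2: prey: 41+12-25=28; pred: 21+17-6=32
Step 3: prey: 28+8-26=10; pred: 32+17-9=40
Step 4: prey: 10+3-12=1; pred: 40+8-12=36
Step 5: prey: 1+0-1=0; pred: 36+0-10=26
First extinction: prey at step 5

Answer: 5 prey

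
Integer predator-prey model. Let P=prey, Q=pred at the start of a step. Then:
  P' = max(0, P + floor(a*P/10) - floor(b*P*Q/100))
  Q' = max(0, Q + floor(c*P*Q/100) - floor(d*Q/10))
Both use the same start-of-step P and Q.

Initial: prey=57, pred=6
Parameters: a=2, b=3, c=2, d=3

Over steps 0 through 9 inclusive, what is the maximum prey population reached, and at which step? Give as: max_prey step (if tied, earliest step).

Answer: 58 1

Derivation:
Step 1: prey: 57+11-10=58; pred: 6+6-1=11
Step 2: prey: 58+11-19=50; pred: 11+12-3=20
Step 3: prey: 50+10-30=30; pred: 20+20-6=34
Step 4: prey: 30+6-30=6; pred: 34+20-10=44
Step 5: prey: 6+1-7=0; pred: 44+5-13=36
Step 6: prey: 0+0-0=0; pred: 36+0-10=26
Step 7: prey: 0+0-0=0; pred: 26+0-7=19
Step 8: prey: 0+0-0=0; pred: 19+0-5=14
Step 9: prey: 0+0-0=0; pred: 14+0-4=10
Max prey = 58 at step 1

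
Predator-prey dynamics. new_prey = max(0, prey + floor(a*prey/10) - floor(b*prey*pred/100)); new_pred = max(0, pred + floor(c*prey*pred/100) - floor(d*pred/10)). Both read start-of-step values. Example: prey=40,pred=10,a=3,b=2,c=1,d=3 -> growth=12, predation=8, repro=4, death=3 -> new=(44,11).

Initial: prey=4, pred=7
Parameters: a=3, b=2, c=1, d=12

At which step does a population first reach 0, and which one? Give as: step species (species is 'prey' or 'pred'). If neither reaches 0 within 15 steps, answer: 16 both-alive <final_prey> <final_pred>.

Step 1: prey: 4+1-0=5; pred: 7+0-8=0
First extinction: pred at step 1

Answer: 1 pred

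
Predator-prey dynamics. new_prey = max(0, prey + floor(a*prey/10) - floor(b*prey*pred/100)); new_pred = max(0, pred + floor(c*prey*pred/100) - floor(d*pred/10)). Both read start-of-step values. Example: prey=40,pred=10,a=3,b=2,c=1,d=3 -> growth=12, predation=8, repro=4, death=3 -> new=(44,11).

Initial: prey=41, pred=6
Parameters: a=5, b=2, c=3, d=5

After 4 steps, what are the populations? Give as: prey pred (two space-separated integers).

Answer: 25 169

Derivation:
Step 1: prey: 41+20-4=57; pred: 6+7-3=10
Step 2: prey: 57+28-11=74; pred: 10+17-5=22
Step 3: prey: 74+37-32=79; pred: 22+48-11=59
Step 4: prey: 79+39-93=25; pred: 59+139-29=169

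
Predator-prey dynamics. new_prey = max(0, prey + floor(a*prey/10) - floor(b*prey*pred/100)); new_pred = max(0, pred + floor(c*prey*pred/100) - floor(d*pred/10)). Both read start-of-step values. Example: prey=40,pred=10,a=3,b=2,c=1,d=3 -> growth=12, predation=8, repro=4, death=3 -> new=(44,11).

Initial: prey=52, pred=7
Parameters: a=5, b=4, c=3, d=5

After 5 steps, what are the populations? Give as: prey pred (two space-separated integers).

Answer: 0 32

Derivation:
Step 1: prey: 52+26-14=64; pred: 7+10-3=14
Step 2: prey: 64+32-35=61; pred: 14+26-7=33
Step 3: prey: 61+30-80=11; pred: 33+60-16=77
Step 4: prey: 11+5-33=0; pred: 77+25-38=64
Step 5: prey: 0+0-0=0; pred: 64+0-32=32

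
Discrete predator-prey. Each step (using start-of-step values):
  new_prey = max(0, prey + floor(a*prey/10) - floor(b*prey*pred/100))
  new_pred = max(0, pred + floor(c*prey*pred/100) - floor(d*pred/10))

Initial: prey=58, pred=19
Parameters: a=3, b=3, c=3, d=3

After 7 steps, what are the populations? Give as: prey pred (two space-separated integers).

Answer: 0 17

Derivation:
Step 1: prey: 58+17-33=42; pred: 19+33-5=47
Step 2: prey: 42+12-59=0; pred: 47+59-14=92
Step 3: prey: 0+0-0=0; pred: 92+0-27=65
Step 4: prey: 0+0-0=0; pred: 65+0-19=46
Step 5: prey: 0+0-0=0; pred: 46+0-13=33
Step 6: prey: 0+0-0=0; pred: 33+0-9=24
Step 7: prey: 0+0-0=0; pred: 24+0-7=17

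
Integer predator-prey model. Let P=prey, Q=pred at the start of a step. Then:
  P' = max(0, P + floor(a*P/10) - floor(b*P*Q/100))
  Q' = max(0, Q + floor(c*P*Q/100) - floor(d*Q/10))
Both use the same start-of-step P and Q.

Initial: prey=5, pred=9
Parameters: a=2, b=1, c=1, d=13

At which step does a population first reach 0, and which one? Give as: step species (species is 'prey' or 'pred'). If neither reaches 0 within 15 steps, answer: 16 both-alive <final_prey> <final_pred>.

Answer: 1 pred

Derivation:
Step 1: prey: 5+1-0=6; pred: 9+0-11=0
First extinction: pred at step 1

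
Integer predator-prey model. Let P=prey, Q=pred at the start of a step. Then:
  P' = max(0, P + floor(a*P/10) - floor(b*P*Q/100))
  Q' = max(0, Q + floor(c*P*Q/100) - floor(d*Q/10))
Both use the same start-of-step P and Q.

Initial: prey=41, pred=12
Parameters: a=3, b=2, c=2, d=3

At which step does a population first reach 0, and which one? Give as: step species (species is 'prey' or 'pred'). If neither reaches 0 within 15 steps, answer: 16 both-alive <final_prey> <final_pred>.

Answer: 6 prey

Derivation:
Step 1: prey: 41+12-9=44; pred: 12+9-3=18
Step 2: prey: 44+13-15=42; pred: 18+15-5=28
Step 3: prey: 42+12-23=31; pred: 28+23-8=43
Step 4: prey: 31+9-26=14; pred: 43+26-12=57
Step 5: prey: 14+4-15=3; pred: 57+15-17=55
Step 6: prey: 3+0-3=0; pred: 55+3-16=42
First extinction: prey at step 6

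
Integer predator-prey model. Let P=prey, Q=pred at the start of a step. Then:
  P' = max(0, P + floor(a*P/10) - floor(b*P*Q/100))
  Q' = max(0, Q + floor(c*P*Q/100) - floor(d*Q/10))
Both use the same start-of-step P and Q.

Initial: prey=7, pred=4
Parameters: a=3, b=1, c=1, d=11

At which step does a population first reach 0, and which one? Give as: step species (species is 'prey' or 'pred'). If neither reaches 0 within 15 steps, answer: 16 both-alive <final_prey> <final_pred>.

Step 1: prey: 7+2-0=9; pred: 4+0-4=0
First extinction: pred at step 1

Answer: 1 pred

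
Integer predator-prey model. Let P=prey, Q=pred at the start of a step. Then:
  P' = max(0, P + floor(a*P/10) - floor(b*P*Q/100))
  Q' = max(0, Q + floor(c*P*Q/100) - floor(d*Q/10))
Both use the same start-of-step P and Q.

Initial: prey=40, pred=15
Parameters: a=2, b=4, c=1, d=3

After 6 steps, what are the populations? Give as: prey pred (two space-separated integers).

Step 1: prey: 40+8-24=24; pred: 15+6-4=17
Step 2: prey: 24+4-16=12; pred: 17+4-5=16
Step 3: prey: 12+2-7=7; pred: 16+1-4=13
Step 4: prey: 7+1-3=5; pred: 13+0-3=10
Step 5: prey: 5+1-2=4; pred: 10+0-3=7
Step 6: prey: 4+0-1=3; pred: 7+0-2=5

Answer: 3 5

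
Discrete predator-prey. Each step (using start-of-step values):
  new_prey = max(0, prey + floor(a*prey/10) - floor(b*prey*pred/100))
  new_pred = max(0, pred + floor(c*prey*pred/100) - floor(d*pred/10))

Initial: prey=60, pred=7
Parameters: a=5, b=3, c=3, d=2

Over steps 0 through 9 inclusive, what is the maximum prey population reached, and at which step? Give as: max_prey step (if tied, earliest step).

Step 1: prey: 60+30-12=78; pred: 7+12-1=18
Step 2: prey: 78+39-42=75; pred: 18+42-3=57
Step 3: prey: 75+37-128=0; pred: 57+128-11=174
Step 4: prey: 0+0-0=0; pred: 174+0-34=140
Step 5: prey: 0+0-0=0; pred: 140+0-28=112
Step 6: prey: 0+0-0=0; pred: 112+0-22=90
Step 7: prey: 0+0-0=0; pred: 90+0-18=72
Step 8: prey: 0+0-0=0; pred: 72+0-14=58
Step 9: prey: 0+0-0=0; pred: 58+0-11=47
Max prey = 78 at step 1

Answer: 78 1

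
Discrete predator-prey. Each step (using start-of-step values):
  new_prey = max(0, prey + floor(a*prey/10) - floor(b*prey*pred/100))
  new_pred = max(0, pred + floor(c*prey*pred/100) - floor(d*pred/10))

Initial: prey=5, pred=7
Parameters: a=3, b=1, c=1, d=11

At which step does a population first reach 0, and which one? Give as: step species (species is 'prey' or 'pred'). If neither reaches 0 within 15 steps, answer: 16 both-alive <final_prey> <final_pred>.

Step 1: prey: 5+1-0=6; pred: 7+0-7=0
First extinction: pred at step 1

Answer: 1 pred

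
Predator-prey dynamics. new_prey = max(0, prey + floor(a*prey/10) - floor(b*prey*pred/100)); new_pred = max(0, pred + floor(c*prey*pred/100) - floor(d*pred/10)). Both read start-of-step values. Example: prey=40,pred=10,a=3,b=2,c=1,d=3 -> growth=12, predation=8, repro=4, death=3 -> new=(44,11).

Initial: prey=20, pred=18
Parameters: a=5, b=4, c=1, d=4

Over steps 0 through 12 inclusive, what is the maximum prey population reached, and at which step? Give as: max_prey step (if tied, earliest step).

Step 1: prey: 20+10-14=16; pred: 18+3-7=14
Step 2: prey: 16+8-8=16; pred: 14+2-5=11
Step 3: prey: 16+8-7=17; pred: 11+1-4=8
Step 4: prey: 17+8-5=20; pred: 8+1-3=6
Step 5: prey: 20+10-4=26; pred: 6+1-2=5
Step 6: prey: 26+13-5=34; pred: 5+1-2=4
Step 7: prey: 34+17-5=46; pred: 4+1-1=4
Step 8: prey: 46+23-7=62; pred: 4+1-1=4
Step 9: prey: 62+31-9=84; pred: 4+2-1=5
Step 10: prey: 84+42-16=110; pred: 5+4-2=7
Step 11: prey: 110+55-30=135; pred: 7+7-2=12
Step 12: prey: 135+67-64=138; pred: 12+16-4=24
Max prey = 138 at step 12

Answer: 138 12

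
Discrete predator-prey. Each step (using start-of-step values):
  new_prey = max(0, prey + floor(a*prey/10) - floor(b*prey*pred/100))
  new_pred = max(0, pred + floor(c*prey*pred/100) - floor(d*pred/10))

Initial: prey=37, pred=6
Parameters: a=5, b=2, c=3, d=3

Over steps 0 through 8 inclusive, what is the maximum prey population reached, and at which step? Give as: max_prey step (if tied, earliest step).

Answer: 66 3

Derivation:
Step 1: prey: 37+18-4=51; pred: 6+6-1=11
Step 2: prey: 51+25-11=65; pred: 11+16-3=24
Step 3: prey: 65+32-31=66; pred: 24+46-7=63
Step 4: prey: 66+33-83=16; pred: 63+124-18=169
Step 5: prey: 16+8-54=0; pred: 169+81-50=200
Step 6: prey: 0+0-0=0; pred: 200+0-60=140
Step 7: prey: 0+0-0=0; pred: 140+0-42=98
Step 8: prey: 0+0-0=0; pred: 98+0-29=69
Max prey = 66 at step 3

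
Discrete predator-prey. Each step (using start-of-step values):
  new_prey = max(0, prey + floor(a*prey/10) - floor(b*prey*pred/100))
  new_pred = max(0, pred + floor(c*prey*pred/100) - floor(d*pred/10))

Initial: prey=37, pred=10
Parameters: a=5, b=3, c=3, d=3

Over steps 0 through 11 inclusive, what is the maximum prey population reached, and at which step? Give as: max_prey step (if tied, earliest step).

Answer: 44 1

Derivation:
Step 1: prey: 37+18-11=44; pred: 10+11-3=18
Step 2: prey: 44+22-23=43; pred: 18+23-5=36
Step 3: prey: 43+21-46=18; pred: 36+46-10=72
Step 4: prey: 18+9-38=0; pred: 72+38-21=89
Step 5: prey: 0+0-0=0; pred: 89+0-26=63
Step 6: prey: 0+0-0=0; pred: 63+0-18=45
Step 7: prey: 0+0-0=0; pred: 45+0-13=32
Step 8: prey: 0+0-0=0; pred: 32+0-9=23
Step 9: prey: 0+0-0=0; pred: 23+0-6=17
Step 10: prey: 0+0-0=0; pred: 17+0-5=12
Step 11: prey: 0+0-0=0; pred: 12+0-3=9
Max prey = 44 at step 1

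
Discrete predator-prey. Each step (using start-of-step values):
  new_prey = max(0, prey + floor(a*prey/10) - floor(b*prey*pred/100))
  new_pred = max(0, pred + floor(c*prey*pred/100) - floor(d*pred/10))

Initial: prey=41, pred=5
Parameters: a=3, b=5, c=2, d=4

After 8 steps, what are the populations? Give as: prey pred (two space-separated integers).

Answer: 2 6

Derivation:
Step 1: prey: 41+12-10=43; pred: 5+4-2=7
Step 2: prey: 43+12-15=40; pred: 7+6-2=11
Step 3: prey: 40+12-22=30; pred: 11+8-4=15
Step 4: prey: 30+9-22=17; pred: 15+9-6=18
Step 5: prey: 17+5-15=7; pred: 18+6-7=17
Step 6: prey: 7+2-5=4; pred: 17+2-6=13
Step 7: prey: 4+1-2=3; pred: 13+1-5=9
Step 8: prey: 3+0-1=2; pred: 9+0-3=6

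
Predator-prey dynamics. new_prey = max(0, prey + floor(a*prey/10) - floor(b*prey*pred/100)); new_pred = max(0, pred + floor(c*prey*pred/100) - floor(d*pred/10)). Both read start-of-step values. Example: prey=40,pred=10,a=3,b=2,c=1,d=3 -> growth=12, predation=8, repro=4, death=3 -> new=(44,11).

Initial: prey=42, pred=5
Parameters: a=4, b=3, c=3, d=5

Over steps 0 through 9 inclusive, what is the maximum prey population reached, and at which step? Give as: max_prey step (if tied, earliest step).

Step 1: prey: 42+16-6=52; pred: 5+6-2=9
Step 2: prey: 52+20-14=58; pred: 9+14-4=19
Step 3: prey: 58+23-33=48; pred: 19+33-9=43
Step 4: prey: 48+19-61=6; pred: 43+61-21=83
Step 5: prey: 6+2-14=0; pred: 83+14-41=56
Step 6: prey: 0+0-0=0; pred: 56+0-28=28
Step 7: prey: 0+0-0=0; pred: 28+0-14=14
Step 8: prey: 0+0-0=0; pred: 14+0-7=7
Step 9: prey: 0+0-0=0; pred: 7+0-3=4
Max prey = 58 at step 2

Answer: 58 2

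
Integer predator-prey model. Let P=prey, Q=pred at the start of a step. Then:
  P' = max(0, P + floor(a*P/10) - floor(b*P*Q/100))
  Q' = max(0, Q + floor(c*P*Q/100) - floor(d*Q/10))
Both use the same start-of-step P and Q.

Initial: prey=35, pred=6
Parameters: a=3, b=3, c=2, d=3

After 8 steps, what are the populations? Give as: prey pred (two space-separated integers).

Answer: 1 17

Derivation:
Step 1: prey: 35+10-6=39; pred: 6+4-1=9
Step 2: prey: 39+11-10=40; pred: 9+7-2=14
Step 3: prey: 40+12-16=36; pred: 14+11-4=21
Step 4: prey: 36+10-22=24; pred: 21+15-6=30
Step 5: prey: 24+7-21=10; pred: 30+14-9=35
Step 6: prey: 10+3-10=3; pred: 35+7-10=32
Step 7: prey: 3+0-2=1; pred: 32+1-9=24
Step 8: prey: 1+0-0=1; pred: 24+0-7=17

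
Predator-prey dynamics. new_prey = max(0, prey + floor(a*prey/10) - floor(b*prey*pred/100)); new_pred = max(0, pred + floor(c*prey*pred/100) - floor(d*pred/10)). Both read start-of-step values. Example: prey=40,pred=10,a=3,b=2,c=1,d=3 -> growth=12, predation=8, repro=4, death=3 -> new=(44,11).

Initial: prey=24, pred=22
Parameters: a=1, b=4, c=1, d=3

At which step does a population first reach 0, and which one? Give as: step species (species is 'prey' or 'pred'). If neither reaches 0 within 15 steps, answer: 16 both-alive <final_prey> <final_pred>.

Answer: 16 both-alive 1 3

Derivation:
Step 1: prey: 24+2-21=5; pred: 22+5-6=21
Step 2: prey: 5+0-4=1; pred: 21+1-6=16
Step 3: prey: 1+0-0=1; pred: 16+0-4=12
Step 4: prey: 1+0-0=1; pred: 12+0-3=9
Step 5: prey: 1+0-0=1; pred: 9+0-2=7
Step 6: prey: 1+0-0=1; pred: 7+0-2=5
Step 7: prey: 1+0-0=1; pred: 5+0-1=4
Step 8: prey: 1+0-0=1; pred: 4+0-1=3
Step 9: prey: 1+0-0=1; pred: 3+0-0=3
Steps 10-15: state stable at prey=1, pred=3 (no change)
No extinction within 15 steps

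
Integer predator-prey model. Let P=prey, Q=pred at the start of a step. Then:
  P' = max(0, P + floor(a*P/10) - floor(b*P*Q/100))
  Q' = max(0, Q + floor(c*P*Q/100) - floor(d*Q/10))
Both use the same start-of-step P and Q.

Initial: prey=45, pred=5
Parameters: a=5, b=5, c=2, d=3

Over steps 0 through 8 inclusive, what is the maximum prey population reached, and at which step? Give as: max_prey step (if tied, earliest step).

Step 1: prey: 45+22-11=56; pred: 5+4-1=8
Step 2: prey: 56+28-22=62; pred: 8+8-2=14
Step 3: prey: 62+31-43=50; pred: 14+17-4=27
Step 4: prey: 50+25-67=8; pred: 27+27-8=46
Step 5: prey: 8+4-18=0; pred: 46+7-13=40
Step 6: prey: 0+0-0=0; pred: 40+0-12=28
Step 7: prey: 0+0-0=0; pred: 28+0-8=20
Step 8: prey: 0+0-0=0; pred: 20+0-6=14
Max prey = 62 at step 2

Answer: 62 2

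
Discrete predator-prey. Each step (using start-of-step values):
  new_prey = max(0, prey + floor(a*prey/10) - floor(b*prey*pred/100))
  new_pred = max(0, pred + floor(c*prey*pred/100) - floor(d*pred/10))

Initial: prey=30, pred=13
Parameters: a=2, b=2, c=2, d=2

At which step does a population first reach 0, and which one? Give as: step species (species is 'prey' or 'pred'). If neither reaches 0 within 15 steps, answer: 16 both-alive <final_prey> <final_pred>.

Answer: 16 both-alive 1 6

Derivation:
Step 1: prey: 30+6-7=29; pred: 13+7-2=18
Step 2: prey: 29+5-10=24; pred: 18+10-3=25
Step 3: prey: 24+4-12=16; pred: 25+12-5=32
Step 4: prey: 16+3-10=9; pred: 32+10-6=36
Step 5: prey: 9+1-6=4; pred: 36+6-7=35
Step 6: prey: 4+0-2=2; pred: 35+2-7=30
Step 7: prey: 2+0-1=1; pred: 30+1-6=25
Step 8: prey: 1+0-0=1; pred: 25+0-5=20
Step 9: prey: 1+0-0=1; pred: 20+0-4=16
Step 10: prey: 1+0-0=1; pred: 16+0-3=13
Step 11: prey: 1+0-0=1; pred: 13+0-2=11
Step 12: prey: 1+0-0=1; pred: 11+0-2=9
Step 13: prey: 1+0-0=1; pred: 9+0-1=8
Step 14: prey: 1+0-0=1; pred: 8+0-1=7
Step 15: prey: 1+0-0=1; pred: 7+0-1=6
No extinction within 15 steps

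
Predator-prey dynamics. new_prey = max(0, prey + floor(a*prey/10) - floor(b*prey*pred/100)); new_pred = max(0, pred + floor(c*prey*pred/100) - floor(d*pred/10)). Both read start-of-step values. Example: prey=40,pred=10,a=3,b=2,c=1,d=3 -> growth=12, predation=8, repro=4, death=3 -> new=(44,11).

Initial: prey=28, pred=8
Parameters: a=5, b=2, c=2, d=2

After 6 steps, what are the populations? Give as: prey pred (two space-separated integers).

Step 1: prey: 28+14-4=38; pred: 8+4-1=11
Step 2: prey: 38+19-8=49; pred: 11+8-2=17
Step 3: prey: 49+24-16=57; pred: 17+16-3=30
Step 4: prey: 57+28-34=51; pred: 30+34-6=58
Step 5: prey: 51+25-59=17; pred: 58+59-11=106
Step 6: prey: 17+8-36=0; pred: 106+36-21=121

Answer: 0 121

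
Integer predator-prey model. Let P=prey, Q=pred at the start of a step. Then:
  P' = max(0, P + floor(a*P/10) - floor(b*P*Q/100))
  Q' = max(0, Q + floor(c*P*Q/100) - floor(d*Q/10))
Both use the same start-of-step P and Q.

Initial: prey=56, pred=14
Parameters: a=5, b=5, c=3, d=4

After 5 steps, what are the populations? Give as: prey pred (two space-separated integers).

Answer: 0 14

Derivation:
Step 1: prey: 56+28-39=45; pred: 14+23-5=32
Step 2: prey: 45+22-72=0; pred: 32+43-12=63
Step 3: prey: 0+0-0=0; pred: 63+0-25=38
Step 4: prey: 0+0-0=0; pred: 38+0-15=23
Step 5: prey: 0+0-0=0; pred: 23+0-9=14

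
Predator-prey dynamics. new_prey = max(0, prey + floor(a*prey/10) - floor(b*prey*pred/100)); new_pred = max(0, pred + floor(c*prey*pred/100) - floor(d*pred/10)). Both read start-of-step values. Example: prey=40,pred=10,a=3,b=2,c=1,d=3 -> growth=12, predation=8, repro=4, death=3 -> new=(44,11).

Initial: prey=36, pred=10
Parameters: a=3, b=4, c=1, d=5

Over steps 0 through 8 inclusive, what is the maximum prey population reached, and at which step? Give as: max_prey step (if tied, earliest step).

Answer: 72 8

Derivation:
Step 1: prey: 36+10-14=32; pred: 10+3-5=8
Step 2: prey: 32+9-10=31; pred: 8+2-4=6
Step 3: prey: 31+9-7=33; pred: 6+1-3=4
Step 4: prey: 33+9-5=37; pred: 4+1-2=3
Step 5: prey: 37+11-4=44; pred: 3+1-1=3
Step 6: prey: 44+13-5=52; pred: 3+1-1=3
Step 7: prey: 52+15-6=61; pred: 3+1-1=3
Step 8: prey: 61+18-7=72; pred: 3+1-1=3
Max prey = 72 at step 8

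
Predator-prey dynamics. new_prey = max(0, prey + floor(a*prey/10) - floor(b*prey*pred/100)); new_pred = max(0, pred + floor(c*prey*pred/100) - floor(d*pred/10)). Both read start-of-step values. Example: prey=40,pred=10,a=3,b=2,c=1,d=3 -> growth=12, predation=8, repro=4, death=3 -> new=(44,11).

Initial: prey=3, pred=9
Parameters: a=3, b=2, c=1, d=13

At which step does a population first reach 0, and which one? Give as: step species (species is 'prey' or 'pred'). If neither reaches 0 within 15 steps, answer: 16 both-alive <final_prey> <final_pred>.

Answer: 1 pred

Derivation:
Step 1: prey: 3+0-0=3; pred: 9+0-11=0
First extinction: pred at step 1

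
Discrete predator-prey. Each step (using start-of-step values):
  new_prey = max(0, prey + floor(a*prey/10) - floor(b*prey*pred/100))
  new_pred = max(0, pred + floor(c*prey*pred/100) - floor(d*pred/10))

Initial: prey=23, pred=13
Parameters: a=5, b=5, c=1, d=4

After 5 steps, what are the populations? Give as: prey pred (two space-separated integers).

Step 1: prey: 23+11-14=20; pred: 13+2-5=10
Step 2: prey: 20+10-10=20; pred: 10+2-4=8
Step 3: prey: 20+10-8=22; pred: 8+1-3=6
Step 4: prey: 22+11-6=27; pred: 6+1-2=5
Step 5: prey: 27+13-6=34; pred: 5+1-2=4

Answer: 34 4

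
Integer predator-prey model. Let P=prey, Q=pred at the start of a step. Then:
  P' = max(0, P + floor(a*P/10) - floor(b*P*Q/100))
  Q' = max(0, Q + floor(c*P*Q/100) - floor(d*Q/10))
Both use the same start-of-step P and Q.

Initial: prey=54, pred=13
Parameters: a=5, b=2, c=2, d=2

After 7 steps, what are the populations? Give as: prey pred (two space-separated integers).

Answer: 0 82

Derivation:
Step 1: prey: 54+27-14=67; pred: 13+14-2=25
Step 2: prey: 67+33-33=67; pred: 25+33-5=53
Step 3: prey: 67+33-71=29; pred: 53+71-10=114
Step 4: prey: 29+14-66=0; pred: 114+66-22=158
Step 5: prey: 0+0-0=0; pred: 158+0-31=127
Step 6: prey: 0+0-0=0; pred: 127+0-25=102
Step 7: prey: 0+0-0=0; pred: 102+0-20=82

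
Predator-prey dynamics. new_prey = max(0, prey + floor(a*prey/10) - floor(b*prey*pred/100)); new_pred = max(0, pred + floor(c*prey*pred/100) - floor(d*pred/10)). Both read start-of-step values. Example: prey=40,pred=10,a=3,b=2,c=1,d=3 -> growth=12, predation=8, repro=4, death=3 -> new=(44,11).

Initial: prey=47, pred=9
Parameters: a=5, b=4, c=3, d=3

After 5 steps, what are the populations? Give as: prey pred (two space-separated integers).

Answer: 0 42

Derivation:
Step 1: prey: 47+23-16=54; pred: 9+12-2=19
Step 2: prey: 54+27-41=40; pred: 19+30-5=44
Step 3: prey: 40+20-70=0; pred: 44+52-13=83
Step 4: prey: 0+0-0=0; pred: 83+0-24=59
Step 5: prey: 0+0-0=0; pred: 59+0-17=42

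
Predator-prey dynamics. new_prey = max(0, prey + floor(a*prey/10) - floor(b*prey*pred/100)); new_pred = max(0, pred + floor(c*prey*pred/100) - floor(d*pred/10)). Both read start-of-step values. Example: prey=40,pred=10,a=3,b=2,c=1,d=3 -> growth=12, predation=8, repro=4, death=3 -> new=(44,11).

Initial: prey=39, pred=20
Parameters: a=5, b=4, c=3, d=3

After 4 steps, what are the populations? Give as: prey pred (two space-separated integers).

Answer: 0 28

Derivation:
Step 1: prey: 39+19-31=27; pred: 20+23-6=37
Step 2: prey: 27+13-39=1; pred: 37+29-11=55
Step 3: prey: 1+0-2=0; pred: 55+1-16=40
Step 4: prey: 0+0-0=0; pred: 40+0-12=28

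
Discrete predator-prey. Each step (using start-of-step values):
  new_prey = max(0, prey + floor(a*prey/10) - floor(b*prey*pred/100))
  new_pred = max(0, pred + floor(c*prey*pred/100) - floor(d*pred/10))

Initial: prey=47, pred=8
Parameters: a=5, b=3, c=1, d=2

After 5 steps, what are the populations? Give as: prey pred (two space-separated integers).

Answer: 40 47

Derivation:
Step 1: prey: 47+23-11=59; pred: 8+3-1=10
Step 2: prey: 59+29-17=71; pred: 10+5-2=13
Step 3: prey: 71+35-27=79; pred: 13+9-2=20
Step 4: prey: 79+39-47=71; pred: 20+15-4=31
Step 5: prey: 71+35-66=40; pred: 31+22-6=47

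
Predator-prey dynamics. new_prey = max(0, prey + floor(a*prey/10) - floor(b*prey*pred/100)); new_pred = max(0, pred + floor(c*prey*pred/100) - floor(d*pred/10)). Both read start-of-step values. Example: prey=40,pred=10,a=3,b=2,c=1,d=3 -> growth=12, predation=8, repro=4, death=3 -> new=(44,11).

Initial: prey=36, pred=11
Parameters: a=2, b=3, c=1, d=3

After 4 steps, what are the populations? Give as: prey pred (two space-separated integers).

Step 1: prey: 36+7-11=32; pred: 11+3-3=11
Step 2: prey: 32+6-10=28; pred: 11+3-3=11
Step 3: prey: 28+5-9=24; pred: 11+3-3=11
Step 4: prey: 24+4-7=21; pred: 11+2-3=10

Answer: 21 10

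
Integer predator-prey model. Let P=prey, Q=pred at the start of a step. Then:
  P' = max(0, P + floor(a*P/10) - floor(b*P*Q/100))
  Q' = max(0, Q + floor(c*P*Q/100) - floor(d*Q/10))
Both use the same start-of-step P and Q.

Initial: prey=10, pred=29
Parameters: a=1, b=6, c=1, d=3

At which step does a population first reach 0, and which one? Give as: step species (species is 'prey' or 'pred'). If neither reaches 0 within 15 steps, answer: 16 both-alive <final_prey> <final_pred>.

Step 1: prey: 10+1-17=0; pred: 29+2-8=23
First extinction: prey at step 1

Answer: 1 prey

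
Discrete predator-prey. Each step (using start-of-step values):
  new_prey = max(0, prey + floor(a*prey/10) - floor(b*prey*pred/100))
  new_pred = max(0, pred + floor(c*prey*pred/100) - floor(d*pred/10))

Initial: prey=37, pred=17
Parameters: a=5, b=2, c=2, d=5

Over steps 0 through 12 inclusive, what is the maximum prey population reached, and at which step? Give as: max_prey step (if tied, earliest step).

Step 1: prey: 37+18-12=43; pred: 17+12-8=21
Step 2: prey: 43+21-18=46; pred: 21+18-10=29
Step 3: prey: 46+23-26=43; pred: 29+26-14=41
Step 4: prey: 43+21-35=29; pred: 41+35-20=56
Step 5: prey: 29+14-32=11; pred: 56+32-28=60
Step 6: prey: 11+5-13=3; pred: 60+13-30=43
Step 7: prey: 3+1-2=2; pred: 43+2-21=24
Step 8: prey: 2+1-0=3; pred: 24+0-12=12
Step 9: prey: 3+1-0=4; pred: 12+0-6=6
Step 10: prey: 4+2-0=6; pred: 6+0-3=3
Step 11: prey: 6+3-0=9; pred: 3+0-1=2
Step 12: prey: 9+4-0=13; pred: 2+0-1=1
Max prey = 46 at step 2

Answer: 46 2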